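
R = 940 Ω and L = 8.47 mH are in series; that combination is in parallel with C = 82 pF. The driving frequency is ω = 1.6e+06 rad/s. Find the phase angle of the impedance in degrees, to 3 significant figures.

X_L = ωL = 13600 Ω
X_C = 1/(ωC) = 7620 Ω
Branch 1 (R+jX_L): Z₁ = 940 + j13600 Ω, |Z₁| = 13600 Ω
Branch 2 (−jX_C): Z₂ = −j7620 Ω
Parallel: Z = Z₁Z₂/(Z₁+Z₂), |Z| = 17200 Ω, ∠Z = -85.0°

-85.0°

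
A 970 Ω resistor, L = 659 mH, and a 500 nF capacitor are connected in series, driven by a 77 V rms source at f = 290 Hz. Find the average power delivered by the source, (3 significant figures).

ω = 2πf = 1822 rad/s
X_L = ωL = 1200 Ω
X_C = 1/(ωC) = 1100 Ω
Net reactance X = X_L − X_C = 103 Ω
Z = 970 + j103 Ω
|Z| = √(970² + 103²) = 975 Ω
∠Z = arctan(103/970) = 6.07°
I = V/|Z| = 78.9 mA
P = VI cos φ = 77 × 0.0789 × cos(6.07°) = 6.04 W

6.04 W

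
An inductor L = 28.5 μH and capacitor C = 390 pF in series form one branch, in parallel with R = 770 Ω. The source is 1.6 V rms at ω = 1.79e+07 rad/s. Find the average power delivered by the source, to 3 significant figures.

X_L = ωL = 510 Ω
X_C = 1/(ωC) = 143 Ω
Branch 1: Z₁ = R = 770 Ω
Branch 2 (series LC): Z₂ = j(X_L − X_C) = j367 Ω
Parallel: Z = Z₁Z₂/(Z₁+Z₂), |Z| = 331 Ω, ∠Z = 64.5°
I = V/|Z| = 4.83 mA
P = VI cos φ = 1.6 × 0.00483 × cos(64.5°) = 3.32 mW

3.32 mW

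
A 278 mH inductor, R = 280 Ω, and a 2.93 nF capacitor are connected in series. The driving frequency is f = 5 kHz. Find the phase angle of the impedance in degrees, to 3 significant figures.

-82.5°

ω = 2πf = 31420 rad/s
X_L = ωL = 8730 Ω
X_C = 1/(ωC) = 10900 Ω
Net reactance X = X_L − X_C = -2130 Ω
Z = 280 − j2130 Ω
|Z| = √(280² + 2130²) = 2150 Ω
∠Z = arctan(-2130/280) = -82.5°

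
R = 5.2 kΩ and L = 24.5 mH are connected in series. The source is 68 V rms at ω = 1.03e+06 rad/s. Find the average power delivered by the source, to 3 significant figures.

36.2 mW

X_L = ωL = 25200 Ω
Z = 5200 + j25200 Ω
|Z| = √(5200² + 25200²) = 25800 Ω
∠Z = arctan(25200/5200) = 78.4°
I = V/|Z| = 2.64 mA
P = VI cos φ = 68 × 0.00264 × cos(78.4°) = 36.2 mW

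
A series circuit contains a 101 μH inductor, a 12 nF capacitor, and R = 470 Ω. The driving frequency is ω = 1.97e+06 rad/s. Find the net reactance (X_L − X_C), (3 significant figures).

157 Ω

X_L = ωL = 199 Ω
X_C = 1/(ωC) = 42.3 Ω
X = 199 − 42.3 = 157 Ω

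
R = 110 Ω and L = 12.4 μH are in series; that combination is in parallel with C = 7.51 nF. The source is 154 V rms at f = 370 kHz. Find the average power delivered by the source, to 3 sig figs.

ω = 2πf = 2.325e+06 rad/s
X_L = ωL = 28.8 Ω
X_C = 1/(ωC) = 57.3 Ω
Branch 1 (R+jX_L): Z₁ = 110 + j28.8 Ω, |Z₁| = 114 Ω
Branch 2 (−jX_C): Z₂ = −j57.3 Ω
Parallel: Z = Z₁Z₂/(Z₁+Z₂), |Z| = 57.3 Ω, ∠Z = -60.8°
I = V/|Z| = 2.69 A
P = VI cos φ = 154 × 2.69 × cos(-60.8°) = 202 W

202 W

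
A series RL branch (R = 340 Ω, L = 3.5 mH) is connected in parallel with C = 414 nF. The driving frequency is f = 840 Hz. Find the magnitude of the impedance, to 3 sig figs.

281 Ω

ω = 2πf = 5278 rad/s
X_L = ωL = 18.5 Ω
X_C = 1/(ωC) = 458 Ω
Branch 1 (R+jX_L): Z₁ = 340 + j18.5 Ω, |Z₁| = 341 Ω
Branch 2 (−jX_C): Z₂ = −j458 Ω
Parallel: Z = Z₁Z₂/(Z₁+Z₂), |Z| = 281 Ω, ∠Z = -34.6°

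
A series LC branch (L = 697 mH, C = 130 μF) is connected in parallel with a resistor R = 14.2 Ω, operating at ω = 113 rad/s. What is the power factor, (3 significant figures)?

X_L = ωL = 78.8 Ω
X_C = 1/(ωC) = 68.1 Ω
Branch 1: Z₁ = R = 14.2 Ω
Branch 2 (series LC): Z₂ = j(X_L − X_C) = j10.7 Ω
Parallel: Z = Z₁Z₂/(Z₁+Z₂), |Z| = 8.54 Ω, ∠Z = 53.0°
cos φ = cos(53.0°) = 0.601

0.601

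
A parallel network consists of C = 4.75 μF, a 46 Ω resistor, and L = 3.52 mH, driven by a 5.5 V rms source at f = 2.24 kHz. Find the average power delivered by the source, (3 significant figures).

ω = 2πf = 14070 rad/s
X_L = ωL = 49.5 Ω
X_C = 1/(ωC) = 15.0 Ω
Parallel: admittances add. Y = 1/R + 1/(jωL) + jωC
Y = (0.0217 + j0.0467) S
|Y| = 0.0515 S → |Z| = 1/|Y| = 19.4 Ω, ∠Z = −∠Y = -65.0°
I = V/|Z| = 283 mA
P = VI cos φ = 5.5 × 0.283 × cos(-65.0°) = 658 mW

658 mW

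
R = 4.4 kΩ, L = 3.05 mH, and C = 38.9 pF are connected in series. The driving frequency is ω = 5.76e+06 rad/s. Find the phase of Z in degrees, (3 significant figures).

X_L = ωL = 17600 Ω
X_C = 1/(ωC) = 4460 Ω
Net reactance X = X_L − X_C = 13100 Ω
Z = 4400 + j13100 Ω
|Z| = √(4400² + 13100²) = 13800 Ω
∠Z = arctan(13100/4400) = 71.4°

71.4°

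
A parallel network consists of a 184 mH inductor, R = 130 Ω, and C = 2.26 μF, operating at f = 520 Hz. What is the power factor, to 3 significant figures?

ω = 2πf = 3267 rad/s
X_L = ωL = 601 Ω
X_C = 1/(ωC) = 135 Ω
Parallel: admittances add. Y = 1/R + 1/(jωL) + jωC
Y = (0.00769 + j0.00572) S
|Y| = 0.00959 S → |Z| = 1/|Y| = 104 Ω, ∠Z = −∠Y = -36.6°
cos φ = cos(-36.6°) = 0.802

0.802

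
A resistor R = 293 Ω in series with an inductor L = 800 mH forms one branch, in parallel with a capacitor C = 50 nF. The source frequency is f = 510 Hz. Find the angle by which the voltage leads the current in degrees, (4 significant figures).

78.92°

ω = 2πf = 3204 rad/s
X_L = ωL = 2564 Ω
X_C = 1/(ωC) = 6241 Ω
Branch 1 (R+jX_L): Z₁ = 293.0 + j2564 Ω, |Z₁| = 2580 Ω
Branch 2 (−jX_C): Z₂ = −j6241 Ω
Parallel: Z = Z₁Z₂/(Z₁+Z₂), |Z| = 4365 Ω, ∠Z = 78.92°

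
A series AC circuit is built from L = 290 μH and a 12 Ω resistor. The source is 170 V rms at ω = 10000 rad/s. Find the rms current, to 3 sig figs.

13.8 A

X_L = ωL = 2.90 Ω
Z = 12.0 + j2.90 Ω
|Z| = √(12.0² + 2.90²) = 12.3 Ω
I = V/|Z| = 170/12.3 = 13.8 A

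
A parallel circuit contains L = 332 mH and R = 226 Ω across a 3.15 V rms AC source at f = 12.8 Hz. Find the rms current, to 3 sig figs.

ω = 2πf = 80.42 rad/s
X_L = ωL = 26.7 Ω
Parallel: admittances add. Y = 1/R + 1/(jωL)
Y = (0.00442 − j0.0375) S
|Y| = 0.0377 S → |Z| = 1/|Y| = 26.5 Ω, ∠Z = −∠Y = 83.3°
I = V/|Z| = 3.15/26.5 = 119 mA

119 mA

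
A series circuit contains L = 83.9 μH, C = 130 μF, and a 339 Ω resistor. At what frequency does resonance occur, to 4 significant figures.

1.524 kHz

ω₀ = 1/√(LC) = 1/√(8.39e-05 × 0.00013) = 9575 rad/s
f₀ = ω₀/(2π) = 1.524 kHz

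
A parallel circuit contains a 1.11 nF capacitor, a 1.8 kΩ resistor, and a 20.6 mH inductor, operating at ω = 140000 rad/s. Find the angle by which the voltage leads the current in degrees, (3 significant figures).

19.0°

X_L = ωL = 2880 Ω
X_C = 1/(ωC) = 6440 Ω
Parallel: admittances add. Y = 1/R + 1/(jωL) + jωC
Y = (0.000556 − j0.000191) S
|Y| = 0.000588 S → |Z| = 1/|Y| = 1700 Ω, ∠Z = −∠Y = 19.0°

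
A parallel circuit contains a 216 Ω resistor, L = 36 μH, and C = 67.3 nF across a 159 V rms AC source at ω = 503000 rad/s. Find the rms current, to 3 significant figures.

X_L = ωL = 18.1 Ω
X_C = 1/(ωC) = 29.5 Ω
Parallel: admittances add. Y = 1/R + 1/(jωL) + jωC
Y = (0.00463 − j0.0214) S
|Y| = 0.0219 S → |Z| = 1/|Y| = 45.7 Ω, ∠Z = −∠Y = 77.8°
I = V/|Z| = 159/45.7 = 3.48 A

3.48 A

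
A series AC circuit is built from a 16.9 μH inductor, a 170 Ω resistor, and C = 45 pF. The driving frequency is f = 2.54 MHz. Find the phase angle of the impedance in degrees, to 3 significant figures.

ω = 2πf = 1.596e+07 rad/s
X_L = ωL = 270 Ω
X_C = 1/(ωC) = 1390 Ω
Net reactance X = X_L − X_C = -1120 Ω
Z = 170 − j1120 Ω
|Z| = √(170² + 1120²) = 1140 Ω
∠Z = arctan(-1120/170) = -81.4°

-81.4°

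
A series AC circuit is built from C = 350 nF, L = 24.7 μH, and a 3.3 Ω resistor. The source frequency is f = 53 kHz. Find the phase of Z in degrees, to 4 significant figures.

-6.131°

ω = 2πf = 333000 rad/s
X_L = ωL = 8.225 Ω
X_C = 1/(ωC) = 8.580 Ω
Net reactance X = X_L − X_C = -0.3545 Ω
Z = 3.300 − j0.3545 Ω
|Z| = √(3.300² + 0.3545²) = 3.319 Ω
∠Z = arctan(-0.3545/3.300) = -6.131°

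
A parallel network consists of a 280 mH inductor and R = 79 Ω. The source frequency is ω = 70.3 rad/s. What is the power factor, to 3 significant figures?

0.242

X_L = ωL = 19.7 Ω
Parallel: admittances add. Y = 1/R + 1/(jωL)
Y = (0.0127 − j0.0508) S
|Y| = 0.0524 S → |Z| = 1/|Y| = 19.1 Ω, ∠Z = −∠Y = 76.0°
cos φ = cos(76.0°) = 0.242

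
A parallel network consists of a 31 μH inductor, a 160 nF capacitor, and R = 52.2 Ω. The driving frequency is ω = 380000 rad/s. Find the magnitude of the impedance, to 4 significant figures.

32.49 Ω

X_L = ωL = 11.78 Ω
X_C = 1/(ωC) = 16.45 Ω
Parallel: admittances add. Y = 1/R + 1/(jωL) + jωC
Y = (0.01916 − j0.02409) S
|Y| = 0.03078 S → |Z| = 1/|Y| = 32.49 Ω, ∠Z = −∠Y = 51.51°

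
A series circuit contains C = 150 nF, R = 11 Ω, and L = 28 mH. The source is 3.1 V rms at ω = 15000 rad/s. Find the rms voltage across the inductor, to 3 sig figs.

48.6 V

X_L = ωL = 420 Ω
X_C = 1/(ωC) = 444 Ω
Net reactance X = X_L − X_C = -24.4 Ω
Z = 11.0 − j24.4 Ω
|Z| = √(11.0² + 24.4²) = 26.8 Ω
I = V/|Z| = 116 mA
V_L = I·|Z_L| = 0.116 × 420 = 48.6 V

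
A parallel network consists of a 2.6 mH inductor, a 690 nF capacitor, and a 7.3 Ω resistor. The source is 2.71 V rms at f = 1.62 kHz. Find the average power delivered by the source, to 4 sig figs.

1.006 W

ω = 2πf = 10180 rad/s
X_L = ωL = 26.46 Ω
X_C = 1/(ωC) = 142.4 Ω
Parallel: admittances add. Y = 1/R + 1/(jωL) + jωC
Y = (0.1370 − j0.03076) S
|Y| = 0.1404 S → |Z| = 1/|Y| = 7.123 Ω, ∠Z = −∠Y = 12.66°
I = V/|Z| = 380.5 mA
P = VI cos φ = 2.71 × 0.3805 × cos(12.66°) = 1.006 W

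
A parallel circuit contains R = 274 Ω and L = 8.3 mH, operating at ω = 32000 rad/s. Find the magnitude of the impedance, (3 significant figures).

191 Ω

X_L = ωL = 266 Ω
Parallel: admittances add. Y = 1/R + 1/(jωL)
Y = (0.00365 − j0.00377) S
|Y| = 0.00524 S → |Z| = 1/|Y| = 191 Ω, ∠Z = −∠Y = 45.9°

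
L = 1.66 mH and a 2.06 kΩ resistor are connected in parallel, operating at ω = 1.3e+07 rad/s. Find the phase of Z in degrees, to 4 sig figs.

5.453°

X_L = ωL = 21580 Ω
Parallel: admittances add. Y = 1/R + 1/(jωL)
Y = (0.0004854 − j4.634e-05) S
|Y| = 0.0004876 S → |Z| = 1/|Y| = 2051 Ω, ∠Z = −∠Y = 5.453°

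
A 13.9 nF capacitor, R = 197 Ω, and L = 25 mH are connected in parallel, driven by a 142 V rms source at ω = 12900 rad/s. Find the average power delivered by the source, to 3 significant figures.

X_L = ωL = 322 Ω
X_C = 1/(ωC) = 5580 Ω
Parallel: admittances add. Y = 1/R + 1/(jωL) + jωC
Y = (0.00508 − j0.00292) S
|Y| = 0.00586 S → |Z| = 1/|Y| = 171 Ω, ∠Z = −∠Y = 29.9°
I = V/|Z| = 832 mA
P = VI cos φ = 142 × 0.832 × cos(29.9°) = 102 W

102 W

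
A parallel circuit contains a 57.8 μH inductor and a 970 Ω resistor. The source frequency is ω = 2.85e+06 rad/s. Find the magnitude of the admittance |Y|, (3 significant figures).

6.16 mS

X_L = ωL = 165 Ω
Parallel: admittances add. Y = 1/R + 1/(jωL)
Y = (0.00103 − j0.00607) S
|Y| = 0.00616 S → |Z| = 1/|Y| = 162 Ω, ∠Z = −∠Y = 80.4°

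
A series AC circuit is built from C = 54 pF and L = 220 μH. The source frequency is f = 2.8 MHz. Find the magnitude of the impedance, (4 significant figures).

ω = 2πf = 1.759e+07 rad/s
X_L = ωL = 3870 Ω
X_C = 1/(ωC) = 1053 Ω
Net reactance X = X_L − X_C = 2818 Ω
Z = j2818 Ω
|Z| = √(0² + 2818²) = 2818 Ω

2818 Ω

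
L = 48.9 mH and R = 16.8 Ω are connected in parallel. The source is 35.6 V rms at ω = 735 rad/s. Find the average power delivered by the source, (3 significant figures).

75.4 W

X_L = ωL = 35.9 Ω
Parallel: admittances add. Y = 1/R + 1/(jωL)
Y = (0.0595 − j0.0278) S
|Y| = 0.0657 S → |Z| = 1/|Y| = 15.2 Ω, ∠Z = −∠Y = 25.1°
I = V/|Z| = 2.34 A
P = VI cos φ = 35.6 × 2.34 × cos(25.1°) = 75.4 W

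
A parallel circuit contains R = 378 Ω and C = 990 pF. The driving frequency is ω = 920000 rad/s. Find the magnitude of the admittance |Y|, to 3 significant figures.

X_C = 1/(ωC) = 1100 Ω
Parallel: admittances add. Y = 1/R + jωC
Y = (0.00265 + j0.000911) S
|Y| = 0.00280 S → |Z| = 1/|Y| = 357 Ω, ∠Z = −∠Y = -19.0°

2.80 mS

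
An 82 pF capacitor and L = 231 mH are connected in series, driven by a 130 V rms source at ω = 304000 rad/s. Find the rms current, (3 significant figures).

4.32 mA

X_L = ωL = 70200 Ω
X_C = 1/(ωC) = 40100 Ω
Net reactance X = X_L − X_C = 30100 Ω
Z = j30100 Ω
|Z| = √(0² + 30100²) = 30100 Ω
I = V/|Z| = 130/30100 = 4.32 mA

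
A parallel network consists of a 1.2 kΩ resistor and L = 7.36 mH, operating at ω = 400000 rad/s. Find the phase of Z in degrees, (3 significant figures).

X_L = ωL = 2940 Ω
Parallel: admittances add. Y = 1/R + 1/(jωL)
Y = (0.000833 − j0.000340) S
|Y| = 0.000900 S → |Z| = 1/|Y| = 1110 Ω, ∠Z = −∠Y = 22.2°

22.2°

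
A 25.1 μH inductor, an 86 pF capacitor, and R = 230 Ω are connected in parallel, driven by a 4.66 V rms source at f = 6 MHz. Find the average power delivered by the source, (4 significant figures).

94.42 mW

ω = 2πf = 3.77e+07 rad/s
X_L = ωL = 946.2 Ω
X_C = 1/(ωC) = 308.4 Ω
Parallel: admittances add. Y = 1/R + 1/(jωL) + jωC
Y = (0.004348 + j0.002185) S
|Y| = 0.004866 S → |Z| = 1/|Y| = 205.5 Ω, ∠Z = −∠Y = -26.69°
I = V/|Z| = 22.68 mA
P = VI cos φ = 4.66 × 0.02268 × cos(-26.69°) = 94.42 mW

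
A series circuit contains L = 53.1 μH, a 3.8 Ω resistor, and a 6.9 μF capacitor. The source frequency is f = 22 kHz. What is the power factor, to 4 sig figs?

ω = 2πf = 138200 rad/s
X_L = ωL = 7.340 Ω
X_C = 1/(ωC) = 1.048 Ω
Net reactance X = X_L − X_C = 6.292 Ω
Z = 3.800 + j6.292 Ω
|Z| = √(3.800² + 6.292²) = 7.350 Ω
∠Z = arctan(6.292/3.800) = 58.87°
cos φ = cos(58.87°) = 0.5170

0.5170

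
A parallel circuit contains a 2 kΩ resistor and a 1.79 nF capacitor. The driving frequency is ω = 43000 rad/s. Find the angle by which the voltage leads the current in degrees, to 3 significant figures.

-8.75°

X_C = 1/(ωC) = 13000 Ω
Parallel: admittances add. Y = 1/R + jωC
Y = (0.000500 + j7.7e-05) S
|Y| = 0.000506 S → |Z| = 1/|Y| = 1980 Ω, ∠Z = −∠Y = -8.75°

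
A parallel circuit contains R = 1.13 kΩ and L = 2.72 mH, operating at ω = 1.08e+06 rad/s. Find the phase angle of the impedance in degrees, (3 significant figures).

X_L = ωL = 2940 Ω
Parallel: admittances add. Y = 1/R + 1/(jωL)
Y = (0.000885 − j0.000340) S
|Y| = 0.000948 S → |Z| = 1/|Y| = 1050 Ω, ∠Z = −∠Y = 21.0°

21.0°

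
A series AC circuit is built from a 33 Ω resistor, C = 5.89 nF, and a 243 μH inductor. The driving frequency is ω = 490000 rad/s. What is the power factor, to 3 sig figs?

0.144

X_L = ωL = 119 Ω
X_C = 1/(ωC) = 346 Ω
Net reactance X = X_L − X_C = -227 Ω
Z = 33.0 − j227 Ω
|Z| = √(33.0² + 227²) = 230 Ω
∠Z = arctan(-227/33.0) = -81.7°
cos φ = cos(-81.7°) = 0.144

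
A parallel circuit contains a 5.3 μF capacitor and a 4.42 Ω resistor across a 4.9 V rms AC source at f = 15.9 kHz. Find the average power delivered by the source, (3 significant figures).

ω = 2πf = 99900 rad/s
X_C = 1/(ωC) = 1.89 Ω
Parallel: admittances add. Y = 1/R + jωC
Y = (0.226 + j0.529) S
|Y| = 0.576 S → |Z| = 1/|Y| = 1.74 Ω, ∠Z = −∠Y = -66.9°
I = V/|Z| = 2.82 A
P = VI cos φ = 4.9 × 2.82 × cos(-66.9°) = 5.43 W

5.43 W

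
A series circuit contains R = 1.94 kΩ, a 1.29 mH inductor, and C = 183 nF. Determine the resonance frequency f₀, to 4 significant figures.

ω₀ = 1/√(LC) = 1/√(0.00129 × 1.83e-07) = 65080 rad/s
f₀ = ω₀/(2π) = 10.36 kHz

10.36 kHz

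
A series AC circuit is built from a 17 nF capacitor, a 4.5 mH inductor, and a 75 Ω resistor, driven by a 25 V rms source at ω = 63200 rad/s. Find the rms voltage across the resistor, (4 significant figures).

X_L = ωL = 284.4 Ω
X_C = 1/(ωC) = 930.8 Ω
Net reactance X = X_L − X_C = -646.4 Ω
Z = 75.00 − j646.4 Ω
|Z| = √(75.00² + 646.4²) = 650.7 Ω
I = V/|Z| = 38.42 mA
V_R = I·|Z_R| = 0.03842 × 75.00 = 2.882 V

2.882 V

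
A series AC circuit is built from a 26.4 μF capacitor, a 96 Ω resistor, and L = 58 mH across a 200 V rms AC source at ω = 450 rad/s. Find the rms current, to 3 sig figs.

X_L = ωL = 26.1 Ω
X_C = 1/(ωC) = 84.2 Ω
Net reactance X = X_L − X_C = -58.1 Ω
Z = 96.0 − j58.1 Ω
|Z| = √(96.0² + 58.1²) = 112 Ω
I = V/|Z| = 200/112 = 1.78 A

1.78 A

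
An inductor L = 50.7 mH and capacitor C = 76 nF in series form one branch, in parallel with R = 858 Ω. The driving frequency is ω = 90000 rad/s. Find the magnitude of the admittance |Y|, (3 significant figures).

X_L = ωL = 4560 Ω
X_C = 1/(ωC) = 146 Ω
Branch 1: Z₁ = R = 858 Ω
Branch 2 (series LC): Z₂ = j(X_L − X_C) = j4420 Ω
Parallel: Z = Z₁Z₂/(Z₁+Z₂), |Z| = 842 Ω, ∠Z = 11.0°
|Y| = 1/|Z| = 1.19 mS

1.19 mS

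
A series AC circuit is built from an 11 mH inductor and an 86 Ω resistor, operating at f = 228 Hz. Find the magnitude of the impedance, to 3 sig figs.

ω = 2πf = 1433 rad/s
X_L = ωL = 15.8 Ω
Z = 86.0 + j15.8 Ω
|Z| = √(86.0² + 15.8²) = 87.4 Ω

87.4 Ω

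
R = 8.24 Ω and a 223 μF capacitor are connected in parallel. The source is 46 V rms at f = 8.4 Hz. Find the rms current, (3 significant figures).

5.61 A

ω = 2πf = 52.78 rad/s
X_C = 1/(ωC) = 85.0 Ω
Parallel: admittances add. Y = 1/R + jωC
Y = (0.121 + j0.0118) S
|Y| = 0.122 S → |Z| = 1/|Y| = 8.20 Ω, ∠Z = −∠Y = -5.54°
I = V/|Z| = 46/8.20 = 5.61 A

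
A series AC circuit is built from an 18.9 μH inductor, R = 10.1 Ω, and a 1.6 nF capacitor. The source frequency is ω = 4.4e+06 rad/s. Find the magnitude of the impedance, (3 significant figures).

X_L = ωL = 83.2 Ω
X_C = 1/(ωC) = 142 Ω
Net reactance X = X_L − X_C = -58.9 Ω
Z = 10.1 − j58.9 Ω
|Z| = √(10.1² + 58.9²) = 59.7 Ω

59.7 Ω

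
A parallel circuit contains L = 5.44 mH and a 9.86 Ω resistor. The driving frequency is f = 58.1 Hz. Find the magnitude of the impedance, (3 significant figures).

1.95 Ω

ω = 2πf = 365.1 rad/s
X_L = ωL = 1.99 Ω
Parallel: admittances add. Y = 1/R + 1/(jωL)
Y = (0.101 − j0.504) S
|Y| = 0.514 S → |Z| = 1/|Y| = 1.95 Ω, ∠Z = −∠Y = 78.6°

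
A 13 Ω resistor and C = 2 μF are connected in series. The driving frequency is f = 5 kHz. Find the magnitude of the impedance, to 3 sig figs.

20.6 Ω

ω = 2πf = 31420 rad/s
X_C = 1/(ωC) = 15.9 Ω
Z = 13.0 − j15.9 Ω
|Z| = √(13.0² + 15.9²) = 20.6 Ω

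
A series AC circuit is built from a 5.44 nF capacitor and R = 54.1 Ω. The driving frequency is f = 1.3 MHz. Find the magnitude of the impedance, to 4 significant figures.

ω = 2πf = 8.168e+06 rad/s
X_C = 1/(ωC) = 22.50 Ω
Z = 54.10 − j22.50 Ω
|Z| = √(54.10² + 22.50²) = 58.59 Ω

58.59 Ω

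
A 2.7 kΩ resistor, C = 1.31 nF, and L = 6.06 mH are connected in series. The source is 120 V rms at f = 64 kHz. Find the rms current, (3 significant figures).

ω = 2πf = 402100 rad/s
X_L = ωL = 2440 Ω
X_C = 1/(ωC) = 1900 Ω
Net reactance X = X_L − X_C = 539 Ω
Z = 2700 + j539 Ω
|Z| = √(2700² + 539²) = 2750 Ω
I = V/|Z| = 120/2750 = 43.6 mA

43.6 mA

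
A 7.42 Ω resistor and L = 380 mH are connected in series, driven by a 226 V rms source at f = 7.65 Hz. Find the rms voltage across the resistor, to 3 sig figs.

ω = 2πf = 48.07 rad/s
X_L = ωL = 18.3 Ω
Z = 7.42 + j18.3 Ω
|Z| = √(7.42² + 18.3²) = 19.7 Ω
I = V/|Z| = 11.5 A
V_R = I·|Z_R| = 11.5 × 7.42 = 85.1 V

85.1 V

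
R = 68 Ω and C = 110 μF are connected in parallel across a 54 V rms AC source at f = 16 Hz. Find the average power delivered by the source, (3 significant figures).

ω = 2πf = 100.5 rad/s
X_C = 1/(ωC) = 90.4 Ω
Parallel: admittances add. Y = 1/R + jωC
Y = (0.0147 + j0.0111) S
|Y| = 0.0184 S → |Z| = 1/|Y| = 54.3 Ω, ∠Z = −∠Y = -36.9°
I = V/|Z| = 994 mA
P = VI cos φ = 54 × 0.994 × cos(-36.9°) = 42.9 W

42.9 W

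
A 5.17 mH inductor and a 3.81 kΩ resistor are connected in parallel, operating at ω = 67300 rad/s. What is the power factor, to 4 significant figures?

X_L = ωL = 347.9 Ω
Parallel: admittances add. Y = 1/R + 1/(jωL)
Y = (0.0002625 − j0.002874) S
|Y| = 0.002886 S → |Z| = 1/|Y| = 346.5 Ω, ∠Z = −∠Y = 84.78°
cos φ = cos(84.78°) = 0.09094

0.09094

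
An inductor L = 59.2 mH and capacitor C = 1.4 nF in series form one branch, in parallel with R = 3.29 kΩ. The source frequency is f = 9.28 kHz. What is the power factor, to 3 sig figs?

ω = 2πf = 58310 rad/s
X_L = ωL = 3450 Ω
X_C = 1/(ωC) = 12300 Ω
Branch 1: Z₁ = R = 3290 Ω
Branch 2 (series LC): Z₂ = j(X_L − X_C) = −j8800 Ω
Parallel: Z = Z₁Z₂/(Z₁+Z₂), |Z| = 3080 Ω, ∠Z = -20.5°
cos φ = cos(-20.5°) = 0.937

0.937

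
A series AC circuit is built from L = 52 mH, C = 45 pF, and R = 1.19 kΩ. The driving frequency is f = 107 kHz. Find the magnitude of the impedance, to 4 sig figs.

2247 Ω

ω = 2πf = 672300 rad/s
X_L = ωL = 34960 Ω
X_C = 1/(ωC) = 33050 Ω
Net reactance X = X_L − X_C = 1906 Ω
Z = 1190 + j1906 Ω
|Z| = √(1190² + 1906²) = 2247 Ω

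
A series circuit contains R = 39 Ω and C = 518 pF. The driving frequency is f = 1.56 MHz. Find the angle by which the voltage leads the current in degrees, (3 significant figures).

-78.8°

ω = 2πf = 9.802e+06 rad/s
X_C = 1/(ωC) = 197 Ω
Z = 39.0 − j197 Ω
|Z| = √(39.0² + 197²) = 201 Ω
∠Z = arctan(-197/39.0) = -78.8°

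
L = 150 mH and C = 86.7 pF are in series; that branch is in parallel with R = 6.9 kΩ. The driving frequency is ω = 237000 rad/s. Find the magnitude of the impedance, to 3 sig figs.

X_L = ωL = 35600 Ω
X_C = 1/(ωC) = 48700 Ω
Branch 1: Z₁ = R = 6900 Ω
Branch 2 (series LC): Z₂ = j(X_L − X_C) = −j13100 Ω
Parallel: Z = Z₁Z₂/(Z₁+Z₂), |Z| = 6110 Ω, ∠Z = -27.7°

6110 Ω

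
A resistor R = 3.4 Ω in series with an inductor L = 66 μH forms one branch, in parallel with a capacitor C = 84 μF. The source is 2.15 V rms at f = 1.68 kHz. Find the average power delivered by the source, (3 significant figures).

ω = 2πf = 10560 rad/s
X_L = ωL = 0.697 Ω
X_C = 1/(ωC) = 1.13 Ω
Branch 1 (R+jX_L): Z₁ = 3.40 + j0.697 Ω, |Z₁| = 3.47 Ω
Branch 2 (−jX_C): Z₂ = −j1.13 Ω
Parallel: Z = Z₁Z₂/(Z₁+Z₂), |Z| = 1.14 Ω, ∠Z = -71.2°
I = V/|Z| = 1.88 A
P = VI cos φ = 2.15 × 1.88 × cos(-71.2°) = 1.30 W

1.30 W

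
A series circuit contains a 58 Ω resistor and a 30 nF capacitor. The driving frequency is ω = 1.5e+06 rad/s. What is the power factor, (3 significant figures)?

0.934

X_C = 1/(ωC) = 22.2 Ω
Z = 58.0 − j22.2 Ω
|Z| = √(58.0² + 22.2²) = 62.1 Ω
∠Z = arctan(-22.2/58.0) = -21.0°
cos φ = cos(-21.0°) = 0.934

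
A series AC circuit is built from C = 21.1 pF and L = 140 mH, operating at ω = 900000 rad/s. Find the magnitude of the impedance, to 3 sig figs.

X_L = ωL = 126000 Ω
X_C = 1/(ωC) = 52700 Ω
Net reactance X = X_L − X_C = 73300 Ω
Z = j73300 Ω
|Z| = √(0² + 73300²) = 73300 Ω

73300 Ω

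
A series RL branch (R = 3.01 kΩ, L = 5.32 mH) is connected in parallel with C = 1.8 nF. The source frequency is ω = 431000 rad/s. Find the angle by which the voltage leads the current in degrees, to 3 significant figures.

X_L = ωL = 2290 Ω
X_C = 1/(ωC) = 1290 Ω
Branch 1 (R+jX_L): Z₁ = 3010 + j2290 Ω, |Z₁| = 3780 Ω
Branch 2 (−jX_C): Z₂ = −j1290 Ω
Parallel: Z = Z₁Z₂/(Z₁+Z₂), |Z| = 1540 Ω, ∠Z = -71.1°

-71.1°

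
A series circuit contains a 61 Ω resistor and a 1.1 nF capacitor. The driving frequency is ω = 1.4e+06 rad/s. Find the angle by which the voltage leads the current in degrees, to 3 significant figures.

-84.6°

X_C = 1/(ωC) = 649 Ω
Z = 61.0 − j649 Ω
|Z| = √(61.0² + 649²) = 652 Ω
∠Z = arctan(-649/61.0) = -84.6°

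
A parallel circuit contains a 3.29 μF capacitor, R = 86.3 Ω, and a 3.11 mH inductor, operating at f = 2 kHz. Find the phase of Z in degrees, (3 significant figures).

-53.7°

ω = 2πf = 12570 rad/s
X_L = ωL = 39.1 Ω
X_C = 1/(ωC) = 24.2 Ω
Parallel: admittances add. Y = 1/R + 1/(jωL) + jωC
Y = (0.0116 + j0.0158) S
|Y| = 0.0196 S → |Z| = 1/|Y| = 51.1 Ω, ∠Z = −∠Y = -53.7°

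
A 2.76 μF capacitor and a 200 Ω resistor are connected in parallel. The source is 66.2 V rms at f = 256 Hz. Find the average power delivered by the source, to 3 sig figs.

21.9 W

ω = 2πf = 1608 rad/s
X_C = 1/(ωC) = 225 Ω
Parallel: admittances add. Y = 1/R + jωC
Y = (0.00500 + j0.00444) S
|Y| = 0.00669 S → |Z| = 1/|Y| = 150 Ω, ∠Z = −∠Y = -41.6°
I = V/|Z| = 443 mA
P = VI cos φ = 66.2 × 0.443 × cos(-41.6°) = 21.9 W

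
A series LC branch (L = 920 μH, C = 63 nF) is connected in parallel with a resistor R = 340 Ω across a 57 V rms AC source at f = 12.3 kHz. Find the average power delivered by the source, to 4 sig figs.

ω = 2πf = 77280 rad/s
X_L = ωL = 71.10 Ω
X_C = 1/(ωC) = 205.4 Ω
Branch 1: Z₁ = R = 340.0 Ω
Branch 2 (series LC): Z₂ = j(X_L − X_C) = −j134.3 Ω
Parallel: Z = Z₁Z₂/(Z₁+Z₂), |Z| = 124.9 Ω, ∠Z = -68.45°
I = V/|Z| = 456.4 mA
P = VI cos φ = 57 × 0.4564 × cos(-68.45°) = 9.556 W

9.556 W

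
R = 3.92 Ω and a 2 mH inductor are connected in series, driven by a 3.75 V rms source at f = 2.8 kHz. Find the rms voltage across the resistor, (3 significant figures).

ω = 2πf = 17590 rad/s
X_L = ωL = 35.2 Ω
Z = 3.92 + j35.2 Ω
|Z| = √(3.92² + 35.2²) = 35.4 Ω
I = V/|Z| = 106 mA
V_R = I·|Z_R| = 0.106 × 3.92 = 0.415 V

0.415 V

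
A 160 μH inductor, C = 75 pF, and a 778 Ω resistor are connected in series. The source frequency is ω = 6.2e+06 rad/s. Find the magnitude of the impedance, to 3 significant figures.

X_L = ωL = 992 Ω
X_C = 1/(ωC) = 2150 Ω
Net reactance X = X_L − X_C = -1160 Ω
Z = 778 − j1160 Ω
|Z| = √(778² + 1160²) = 1400 Ω

1400 Ω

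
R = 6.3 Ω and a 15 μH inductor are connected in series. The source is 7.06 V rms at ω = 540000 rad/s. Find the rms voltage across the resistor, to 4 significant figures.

X_L = ωL = 8.100 Ω
Z = 6.300 + j8.100 Ω
|Z| = √(6.300² + 8.100²) = 10.26 Ω
I = V/|Z| = 688.0 mA
V_R = I·|Z_R| = 0.6880 × 6.300 = 4.334 V

4.334 V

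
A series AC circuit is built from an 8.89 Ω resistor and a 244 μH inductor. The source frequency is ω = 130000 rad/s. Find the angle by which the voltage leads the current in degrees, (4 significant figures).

X_L = ωL = 31.72 Ω
Z = 8.890 + j31.72 Ω
|Z| = √(8.890² + 31.72²) = 32.94 Ω
∠Z = arctan(31.72/8.890) = 74.34°

74.34°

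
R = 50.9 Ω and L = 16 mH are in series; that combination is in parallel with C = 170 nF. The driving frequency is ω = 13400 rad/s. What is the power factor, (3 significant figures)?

X_L = ωL = 214 Ω
X_C = 1/(ωC) = 439 Ω
Branch 1 (R+jX_L): Z₁ = 50.9 + j214 Ω, |Z₁| = 220 Ω
Branch 2 (−jX_C): Z₂ = −j439 Ω
Parallel: Z = Z₁Z₂/(Z₁+Z₂), |Z| = 420 Ω, ∠Z = 63.9°
cos φ = cos(63.9°) = 0.440

0.440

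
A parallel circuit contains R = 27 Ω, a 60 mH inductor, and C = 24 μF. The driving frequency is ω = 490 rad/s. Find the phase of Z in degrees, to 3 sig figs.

X_L = ωL = 29.4 Ω
X_C = 1/(ωC) = 85.0 Ω
Parallel: admittances add. Y = 1/R + 1/(jωL) + jωC
Y = (0.0370 − j0.0223) S
|Y| = 0.0432 S → |Z| = 1/|Y| = 23.1 Ω, ∠Z = −∠Y = 31.0°

31.0°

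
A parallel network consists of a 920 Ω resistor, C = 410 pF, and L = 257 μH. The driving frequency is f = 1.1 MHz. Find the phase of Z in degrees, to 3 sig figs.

ω = 2πf = 6.912e+06 rad/s
X_L = ωL = 1780 Ω
X_C = 1/(ωC) = 353 Ω
Parallel: admittances add. Y = 1/R + 1/(jωL) + jωC
Y = (0.00109 + j0.00227) S
|Y| = 0.00252 S → |Z| = 1/|Y| = 397 Ω, ∠Z = −∠Y = -64.4°

-64.4°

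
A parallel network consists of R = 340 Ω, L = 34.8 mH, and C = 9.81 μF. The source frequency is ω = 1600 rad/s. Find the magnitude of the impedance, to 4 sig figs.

269.4 Ω

X_L = ωL = 55.68 Ω
X_C = 1/(ωC) = 63.71 Ω
Parallel: admittances add. Y = 1/R + 1/(jωL) + jωC
Y = (0.002941 − j0.002264) S
|Y| = 0.003711 S → |Z| = 1/|Y| = 269.4 Ω, ∠Z = −∠Y = 37.58°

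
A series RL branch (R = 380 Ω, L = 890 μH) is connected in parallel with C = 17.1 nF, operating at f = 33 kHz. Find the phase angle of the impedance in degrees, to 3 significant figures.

-49.7°

ω = 2πf = 207300 rad/s
X_L = ωL = 185 Ω
X_C = 1/(ωC) = 282 Ω
Branch 1 (R+jX_L): Z₁ = 380 + j185 Ω, |Z₁| = 422 Ω
Branch 2 (−jX_C): Z₂ = −j282 Ω
Parallel: Z = Z₁Z₂/(Z₁+Z₂), |Z| = 304 Ω, ∠Z = -49.7°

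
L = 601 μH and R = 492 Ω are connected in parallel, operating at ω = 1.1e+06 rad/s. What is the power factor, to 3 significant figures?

0.802

X_L = ωL = 661 Ω
Parallel: admittances add. Y = 1/R + 1/(jωL)
Y = (0.00203 − j0.00151) S
|Y| = 0.00253 S → |Z| = 1/|Y| = 395 Ω, ∠Z = −∠Y = 36.7°
cos φ = cos(36.7°) = 0.802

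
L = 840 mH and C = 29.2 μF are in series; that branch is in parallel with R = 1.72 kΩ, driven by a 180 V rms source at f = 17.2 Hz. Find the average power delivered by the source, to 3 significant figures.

18.8 W

ω = 2πf = 108.1 rad/s
X_L = ωL = 90.8 Ω
X_C = 1/(ωC) = 317 Ω
Branch 1: Z₁ = R = 1720 Ω
Branch 2 (series LC): Z₂ = j(X_L − X_C) = −j226 Ω
Parallel: Z = Z₁Z₂/(Z₁+Z₂), |Z| = 224 Ω, ∠Z = -82.5°
I = V/|Z| = 803 mA
P = VI cos φ = 180 × 0.803 × cos(-82.5°) = 18.8 W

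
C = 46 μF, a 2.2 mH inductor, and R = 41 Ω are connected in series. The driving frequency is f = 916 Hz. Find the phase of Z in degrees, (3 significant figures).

12.2°

ω = 2πf = 5755 rad/s
X_L = ωL = 12.7 Ω
X_C = 1/(ωC) = 3.78 Ω
Net reactance X = X_L − X_C = 8.88 Ω
Z = 41.0 + j8.88 Ω
|Z| = √(41.0² + 8.88²) = 42.0 Ω
∠Z = arctan(8.88/41.0) = 12.2°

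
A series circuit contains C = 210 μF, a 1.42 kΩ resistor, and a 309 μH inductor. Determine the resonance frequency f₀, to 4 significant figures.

624.8 Hz

ω₀ = 1/√(LC) = 1/√(0.000309 × 0.00021) = 3926 rad/s
f₀ = ω₀/(2π) = 624.8 Hz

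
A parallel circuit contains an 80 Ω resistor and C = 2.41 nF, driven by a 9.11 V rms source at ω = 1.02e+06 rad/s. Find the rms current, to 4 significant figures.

116.1 mA

X_C = 1/(ωC) = 406.8 Ω
Parallel: admittances add. Y = 1/R + jωC
Y = (0.01250 + j0.002458) S
|Y| = 0.01274 S → |Z| = 1/|Y| = 78.50 Ω, ∠Z = −∠Y = -11.13°
I = V/|Z| = 9.11/78.50 = 116.1 mA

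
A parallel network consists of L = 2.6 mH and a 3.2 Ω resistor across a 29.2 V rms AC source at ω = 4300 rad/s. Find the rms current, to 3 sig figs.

9.49 A

X_L = ωL = 11.2 Ω
Parallel: admittances add. Y = 1/R + 1/(jωL)
Y = (0.312 − j0.0894) S
|Y| = 0.325 S → |Z| = 1/|Y| = 3.08 Ω, ∠Z = −∠Y = 16.0°
I = V/|Z| = 29.2/3.08 = 9.49 A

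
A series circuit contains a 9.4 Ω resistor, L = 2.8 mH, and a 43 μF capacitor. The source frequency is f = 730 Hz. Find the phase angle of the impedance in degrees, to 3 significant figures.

ω = 2πf = 4587 rad/s
X_L = ωL = 12.8 Ω
X_C = 1/(ωC) = 5.07 Ω
Net reactance X = X_L − X_C = 7.77 Ω
Z = 9.40 + j7.77 Ω
|Z| = √(9.40² + 7.77²) = 12.2 Ω
∠Z = arctan(7.77/9.40) = 39.6°

39.6°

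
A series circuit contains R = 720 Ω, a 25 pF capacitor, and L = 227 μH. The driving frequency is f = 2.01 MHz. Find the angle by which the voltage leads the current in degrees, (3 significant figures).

ω = 2πf = 1.263e+07 rad/s
X_L = ωL = 2870 Ω
X_C = 1/(ωC) = 3170 Ω
Net reactance X = X_L − X_C = -300 Ω
Z = 720 − j300 Ω
|Z| = √(720² + 300²) = 780 Ω
∠Z = arctan(-300/720) = -22.6°

-22.6°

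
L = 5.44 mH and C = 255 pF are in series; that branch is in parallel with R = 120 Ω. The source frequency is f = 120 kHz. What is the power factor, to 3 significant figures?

0.994

ω = 2πf = 754000 rad/s
X_L = ωL = 4100 Ω
X_C = 1/(ωC) = 5200 Ω
Branch 1: Z₁ = R = 120 Ω
Branch 2 (series LC): Z₂ = j(X_L − X_C) = −j1100 Ω
Parallel: Z = Z₁Z₂/(Z₁+Z₂), |Z| = 119 Ω, ∠Z = -6.23°
cos φ = cos(-6.23°) = 0.994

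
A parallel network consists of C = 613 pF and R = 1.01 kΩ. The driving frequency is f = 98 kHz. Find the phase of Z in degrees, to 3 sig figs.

-20.9°

ω = 2πf = 615800 rad/s
X_C = 1/(ωC) = 2650 Ω
Parallel: admittances add. Y = 1/R + jωC
Y = (0.000990 + j0.000377) S
|Y| = 0.00106 S → |Z| = 1/|Y| = 944 Ω, ∠Z = −∠Y = -20.9°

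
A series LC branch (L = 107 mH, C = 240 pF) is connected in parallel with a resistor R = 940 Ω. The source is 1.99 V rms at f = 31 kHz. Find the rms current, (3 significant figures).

ω = 2πf = 194800 rad/s
X_L = ωL = 20800 Ω
X_C = 1/(ωC) = 21400 Ω
Branch 1: Z₁ = R = 940 Ω
Branch 2 (series LC): Z₂ = j(X_L − X_C) = −j550 Ω
Parallel: Z = Z₁Z₂/(Z₁+Z₂), |Z| = 475 Ω, ∠Z = -59.6°
I = V/|Z| = 1.99/475 = 4.19 mA

4.19 mA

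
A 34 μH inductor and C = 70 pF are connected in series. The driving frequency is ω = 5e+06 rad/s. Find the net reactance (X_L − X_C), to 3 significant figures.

X_L = ωL = 170 Ω
X_C = 1/(ωC) = 2860 Ω
X = 170 − 2860 = -2690 Ω

-2690 Ω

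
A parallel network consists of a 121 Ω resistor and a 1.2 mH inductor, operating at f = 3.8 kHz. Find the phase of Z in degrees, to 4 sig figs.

ω = 2πf = 23880 rad/s
X_L = ωL = 28.65 Ω
Parallel: admittances add. Y = 1/R + 1/(jωL)
Y = (0.008264 − j0.03490) S
|Y| = 0.03587 S → |Z| = 1/|Y| = 27.88 Ω, ∠Z = −∠Y = 76.68°

76.68°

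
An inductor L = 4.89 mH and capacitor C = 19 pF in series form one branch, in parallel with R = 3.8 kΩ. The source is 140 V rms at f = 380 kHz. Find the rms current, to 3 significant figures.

ω = 2πf = 2.388e+06 rad/s
X_L = ωL = 11700 Ω
X_C = 1/(ωC) = 22000 Ω
Branch 1: Z₁ = R = 3800 Ω
Branch 2 (series LC): Z₂ = j(X_L − X_C) = −j10400 Ω
Parallel: Z = Z₁Z₂/(Z₁+Z₂), |Z| = 3570 Ω, ∠Z = -20.1°
I = V/|Z| = 140/3570 = 39.2 mA

39.2 mA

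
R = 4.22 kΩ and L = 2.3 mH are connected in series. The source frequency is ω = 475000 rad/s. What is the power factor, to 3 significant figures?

X_L = ωL = 1090 Ω
Z = 4220 + j1090 Ω
|Z| = √(4220² + 1090²) = 4360 Ω
∠Z = arctan(1090/4220) = 14.5°
cos φ = cos(14.5°) = 0.968

0.968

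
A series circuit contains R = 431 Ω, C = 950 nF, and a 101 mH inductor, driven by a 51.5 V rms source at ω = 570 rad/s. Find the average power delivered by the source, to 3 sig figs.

338 mW

X_L = ωL = 57.6 Ω
X_C = 1/(ωC) = 1850 Ω
Net reactance X = X_L − X_C = -1790 Ω
Z = 431 − j1790 Ω
|Z| = √(431² + 1790²) = 1840 Ω
∠Z = arctan(-1790/431) = -76.5°
I = V/|Z| = 28.0 mA
P = VI cos φ = 51.5 × 0.0280 × cos(-76.5°) = 338 mW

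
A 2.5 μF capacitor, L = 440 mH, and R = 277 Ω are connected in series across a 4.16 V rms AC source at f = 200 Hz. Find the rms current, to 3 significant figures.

11.5 mA

ω = 2πf = 1257 rad/s
X_L = ωL = 553 Ω
X_C = 1/(ωC) = 318 Ω
Net reactance X = X_L − X_C = 235 Ω
Z = 277 + j235 Ω
|Z| = √(277² + 235²) = 363 Ω
I = V/|Z| = 4.16/363 = 11.5 mA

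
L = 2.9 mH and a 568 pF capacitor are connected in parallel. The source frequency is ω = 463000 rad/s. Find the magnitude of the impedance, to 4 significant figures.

2076 Ω

X_L = ωL = 1343 Ω
X_C = 1/(ωC) = 3803 Ω
Parallel: admittances add. Y = 1/(jωL) + jωC
Y = (0 − j0.0004818) S
|Y| = 0.0004818 S → |Z| = 1/|Y| = 2076 Ω, ∠Z = −∠Y = 90.00°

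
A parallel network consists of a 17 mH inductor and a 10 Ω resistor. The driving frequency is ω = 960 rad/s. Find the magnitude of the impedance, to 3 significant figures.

X_L = ωL = 16.3 Ω
Parallel: admittances add. Y = 1/R + 1/(jωL)
Y = (0.100 − j0.0613) S
|Y| = 0.117 S → |Z| = 1/|Y| = 8.53 Ω, ∠Z = −∠Y = 31.5°

8.53 Ω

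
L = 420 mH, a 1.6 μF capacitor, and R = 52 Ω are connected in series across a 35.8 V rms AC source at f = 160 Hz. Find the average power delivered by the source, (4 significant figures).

ω = 2πf = 1005 rad/s
X_L = ωL = 422.2 Ω
X_C = 1/(ωC) = 621.7 Ω
Net reactance X = X_L − X_C = -199.5 Ω
Z = 52.00 − j199.5 Ω
|Z| = √(52.00² + 199.5²) = 206.1 Ω
∠Z = arctan(-199.5/52.00) = -75.39°
I = V/|Z| = 173.7 mA
P = VI cos φ = 35.8 × 0.1737 × cos(-75.39°) = 1.568 W

1.568 W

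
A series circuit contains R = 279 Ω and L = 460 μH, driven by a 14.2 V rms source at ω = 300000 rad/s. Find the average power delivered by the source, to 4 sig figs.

X_L = ωL = 138.0 Ω
Z = 279.0 + j138.0 Ω
|Z| = √(279.0² + 138.0²) = 311.3 Ω
∠Z = arctan(138.0/279.0) = 26.32°
I = V/|Z| = 45.62 mA
P = VI cos φ = 14.2 × 0.04562 × cos(26.32°) = 580.7 mW

580.7 mW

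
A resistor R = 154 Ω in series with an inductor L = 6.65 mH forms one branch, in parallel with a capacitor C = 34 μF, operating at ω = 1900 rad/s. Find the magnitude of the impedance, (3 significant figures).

X_L = ωL = 12.6 Ω
X_C = 1/(ωC) = 15.5 Ω
Branch 1 (R+jX_L): Z₁ = 154 + j12.6 Ω, |Z₁| = 155 Ω
Branch 2 (−jX_C): Z₂ = −j15.5 Ω
Parallel: Z = Z₁Z₂/(Z₁+Z₂), |Z| = 15.5 Ω, ∠Z = -84.3°

15.5 Ω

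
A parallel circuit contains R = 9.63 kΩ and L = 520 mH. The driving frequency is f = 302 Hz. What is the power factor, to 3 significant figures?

ω = 2πf = 1898 rad/s
X_L = ωL = 987 Ω
Parallel: admittances add. Y = 1/R + 1/(jωL)
Y = (0.000104 − j0.00101) S
|Y| = 0.00102 S → |Z| = 1/|Y| = 982 Ω, ∠Z = −∠Y = 84.1°
cos φ = cos(84.1°) = 0.102

0.102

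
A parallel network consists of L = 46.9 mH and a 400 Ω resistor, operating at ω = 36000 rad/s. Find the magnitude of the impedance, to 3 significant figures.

X_L = ωL = 1690 Ω
Parallel: admittances add. Y = 1/R + 1/(jωL)
Y = (0.00250 − j0.000592) S
|Y| = 0.00257 S → |Z| = 1/|Y| = 389 Ω, ∠Z = −∠Y = 13.3°

389 Ω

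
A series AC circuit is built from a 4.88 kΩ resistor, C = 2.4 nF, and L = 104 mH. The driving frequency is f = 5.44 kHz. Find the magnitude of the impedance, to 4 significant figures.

9919 Ω

ω = 2πf = 34180 rad/s
X_L = ωL = 3555 Ω
X_C = 1/(ωC) = 12190 Ω
Net reactance X = X_L − X_C = -8635 Ω
Z = 4880 − j8635 Ω
|Z| = √(4880² + 8635²) = 9919 Ω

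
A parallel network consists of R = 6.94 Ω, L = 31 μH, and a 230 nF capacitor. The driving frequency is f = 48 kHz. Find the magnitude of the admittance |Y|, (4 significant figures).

148.9 mS

ω = 2πf = 301600 rad/s
X_L = ωL = 9.349 Ω
X_C = 1/(ωC) = 14.42 Ω
Parallel: admittances add. Y = 1/R + 1/(jωL) + jωC
Y = (0.1441 − j0.03759) S
|Y| = 0.1489 S → |Z| = 1/|Y| = 6.715 Ω, ∠Z = −∠Y = 14.62°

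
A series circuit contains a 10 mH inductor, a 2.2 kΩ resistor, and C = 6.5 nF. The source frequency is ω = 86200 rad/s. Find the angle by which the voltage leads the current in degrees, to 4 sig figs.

X_L = ωL = 862.0 Ω
X_C = 1/(ωC) = 1785 Ω
Net reactance X = X_L − X_C = -922.8 Ω
Z = 2200 − j922.8 Ω
|Z| = √(2200² + 922.8²) = 2386 Ω
∠Z = arctan(-922.8/2200) = -22.75°

-22.75°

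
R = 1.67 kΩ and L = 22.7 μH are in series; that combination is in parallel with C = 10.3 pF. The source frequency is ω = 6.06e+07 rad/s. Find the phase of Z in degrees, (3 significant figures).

X_L = ωL = 1380 Ω
X_C = 1/(ωC) = 1600 Ω
Branch 1 (R+jX_L): Z₁ = 1670 + j1380 Ω, |Z₁| = 2160 Ω
Branch 2 (−jX_C): Z₂ = −j1600 Ω
Parallel: Z = Z₁Z₂/(Z₁+Z₂), |Z| = 2060 Ω, ∠Z = -42.8°

-42.8°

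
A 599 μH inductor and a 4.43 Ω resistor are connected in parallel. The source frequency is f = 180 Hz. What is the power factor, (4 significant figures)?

0.1512

ω = 2πf = 1131 rad/s
X_L = ωL = 0.6775 Ω
Parallel: admittances add. Y = 1/R + 1/(jωL)
Y = (0.2257 − j1.476) S
|Y| = 1.493 S → |Z| = 1/|Y| = 0.6697 Ω, ∠Z = −∠Y = 81.31°
cos φ = cos(81.31°) = 0.1512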